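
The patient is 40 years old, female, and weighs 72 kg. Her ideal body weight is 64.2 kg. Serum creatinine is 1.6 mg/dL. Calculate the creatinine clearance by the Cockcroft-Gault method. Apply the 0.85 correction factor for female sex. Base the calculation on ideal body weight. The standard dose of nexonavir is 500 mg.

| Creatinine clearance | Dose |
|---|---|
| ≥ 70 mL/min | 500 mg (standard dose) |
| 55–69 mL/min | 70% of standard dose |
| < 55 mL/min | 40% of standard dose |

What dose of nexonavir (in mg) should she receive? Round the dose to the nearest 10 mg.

CrCl = (140 − 40) × 64.2 / (72 × 1.6) × 0.85 = 6420.0 / 115.20 × 0.85 ≈ 47.4 mL/min
CrCl ≈ 47 mL/min → bracket < 55 mL/min.
40% of 500 mg = 200 mg

200 mg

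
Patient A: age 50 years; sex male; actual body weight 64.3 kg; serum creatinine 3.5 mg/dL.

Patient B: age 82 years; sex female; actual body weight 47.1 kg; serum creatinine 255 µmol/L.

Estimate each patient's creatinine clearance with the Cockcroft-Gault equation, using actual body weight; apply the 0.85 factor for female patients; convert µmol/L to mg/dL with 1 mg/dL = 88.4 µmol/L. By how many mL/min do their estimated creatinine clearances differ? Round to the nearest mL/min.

12 mL/min

Patient A: CrCl = (140 − 50) × 64.3 / (72 × 3.5) = 5787.0 / 252.00 ≈ 23.0 mL/min
Patient B: SCr = 255 / 88.4 = 2.885 mg/dL
Patient B: CrCl = (140 − 82) × 47.1 / (72 × 2.885) × 0.85 = 2731.8 / 207.72 × 0.85 ≈ 11.2 mL/min
|23.0 − 11.2| = 11.8 mL/min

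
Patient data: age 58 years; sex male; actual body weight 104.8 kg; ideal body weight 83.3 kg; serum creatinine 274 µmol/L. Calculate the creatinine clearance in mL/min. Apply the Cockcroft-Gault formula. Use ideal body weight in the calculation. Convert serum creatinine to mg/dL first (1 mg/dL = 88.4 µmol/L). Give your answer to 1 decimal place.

SCr = 274 / 88.4 = 3.1 mg/dL
CrCl = (140 − 58) × 83.3 / (72 × 3.1) = 6830.6 / 223.20 ≈ 30.6 mL/min

30.6 mL/min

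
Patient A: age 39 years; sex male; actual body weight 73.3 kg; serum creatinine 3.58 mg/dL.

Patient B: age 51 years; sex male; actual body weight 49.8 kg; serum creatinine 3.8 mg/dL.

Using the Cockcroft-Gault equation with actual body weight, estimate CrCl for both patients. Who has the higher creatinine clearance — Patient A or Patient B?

Patient A: CrCl = (140 − 39) × 73.3 / (72 × 3.58) = 7403.3 / 257.76 ≈ 28.7 mL/min
Patient B: CrCl = (140 − 51) × 49.8 / (72 × 3.8) = 4432.2 / 273.60 ≈ 16.2 mL/min
28.7 vs 16.2 mL/min → Patient A is higher.

Patient A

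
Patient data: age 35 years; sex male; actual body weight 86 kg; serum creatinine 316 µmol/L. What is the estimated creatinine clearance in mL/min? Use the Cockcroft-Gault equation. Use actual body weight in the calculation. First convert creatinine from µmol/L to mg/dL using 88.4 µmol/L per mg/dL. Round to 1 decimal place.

SCr = 316 / 88.4 = 3.575 mg/dL
CrCl = (140 − 35) × 86 / (72 × 3.575) = 9030.0 / 257.40 ≈ 35.1 mL/min

35.1 mL/min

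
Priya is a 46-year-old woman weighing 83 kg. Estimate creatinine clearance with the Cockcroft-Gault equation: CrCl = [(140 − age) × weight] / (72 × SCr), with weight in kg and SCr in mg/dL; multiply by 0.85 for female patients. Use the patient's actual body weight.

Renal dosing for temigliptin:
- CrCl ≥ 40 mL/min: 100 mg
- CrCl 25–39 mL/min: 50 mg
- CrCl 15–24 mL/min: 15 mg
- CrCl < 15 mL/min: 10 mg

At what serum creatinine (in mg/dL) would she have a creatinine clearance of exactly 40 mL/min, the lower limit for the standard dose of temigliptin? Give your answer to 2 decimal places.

2.30 mg/dL

Standard dose requires CrCl ≥ 40 mL/min.
Set (140 − 46) × 83 × 0.85 / (72 × SCr) = 40
SCr = (140 − 46) × 83 × 0.85 / (72 × 40) = 2.303 mg/dL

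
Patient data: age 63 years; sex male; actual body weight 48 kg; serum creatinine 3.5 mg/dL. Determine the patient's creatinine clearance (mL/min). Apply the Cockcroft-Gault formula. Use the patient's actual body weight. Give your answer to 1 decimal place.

14.7 mL/min

CrCl = (140 − 63) × 48 / (72 × 3.5) = 3696.0 / 252.00 ≈ 14.7 mL/min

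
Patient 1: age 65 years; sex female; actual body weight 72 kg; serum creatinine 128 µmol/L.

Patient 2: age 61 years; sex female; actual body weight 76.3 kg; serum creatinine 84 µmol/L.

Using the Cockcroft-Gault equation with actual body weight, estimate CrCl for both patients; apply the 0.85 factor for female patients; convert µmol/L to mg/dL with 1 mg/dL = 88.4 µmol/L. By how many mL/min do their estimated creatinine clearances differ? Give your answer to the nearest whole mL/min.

Patient 1: SCr = 128 / 88.4 = 1.448 mg/dL
Patient 1: CrCl = (140 − 65) × 72 / (72 × 1.448) × 0.85 = 5400.0 / 104.26 × 0.85 ≈ 44.0 mL/min
Patient 2: SCr = 84 / 88.4 = 0.95 mg/dL
Patient 2: CrCl = (140 − 61) × 76.3 / (72 × 0.95) × 0.85 = 6027.7 / 68.40 × 0.85 ≈ 74.9 mL/min
|44.0 − 74.9| = 30.9 mL/min

31 mL/min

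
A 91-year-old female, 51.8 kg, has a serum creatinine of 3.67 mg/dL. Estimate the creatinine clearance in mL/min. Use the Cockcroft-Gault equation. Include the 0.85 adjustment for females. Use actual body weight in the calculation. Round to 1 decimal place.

8.2 mL/min

CrCl = (140 − 91) × 51.8 / (72 × 3.67) × 0.85 = 2538.2 / 264.24 × 0.85 ≈ 8.2 mL/min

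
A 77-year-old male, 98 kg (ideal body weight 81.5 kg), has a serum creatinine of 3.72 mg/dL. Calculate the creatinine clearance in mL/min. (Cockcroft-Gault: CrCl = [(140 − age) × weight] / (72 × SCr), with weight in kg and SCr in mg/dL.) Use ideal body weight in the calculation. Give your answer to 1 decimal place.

CrCl = (140 − 77) × 81.5 / (72 × 3.72) = 5134.5 / 267.84 ≈ 19.2 mL/min

19.2 mL/min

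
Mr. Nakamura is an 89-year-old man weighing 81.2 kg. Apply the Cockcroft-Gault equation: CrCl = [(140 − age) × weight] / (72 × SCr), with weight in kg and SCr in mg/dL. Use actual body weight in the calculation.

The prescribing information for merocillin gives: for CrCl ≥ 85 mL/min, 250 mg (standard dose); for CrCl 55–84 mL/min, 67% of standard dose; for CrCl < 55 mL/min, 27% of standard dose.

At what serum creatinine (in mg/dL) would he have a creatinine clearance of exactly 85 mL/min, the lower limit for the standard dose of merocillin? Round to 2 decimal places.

Standard dose requires CrCl ≥ 85 mL/min.
Set (140 − 89) × 81.2 / (72 × SCr) = 85
SCr = (140 − 89) × 81.2 / (72 × 85) = 0.677 mg/dL

0.68 mg/dL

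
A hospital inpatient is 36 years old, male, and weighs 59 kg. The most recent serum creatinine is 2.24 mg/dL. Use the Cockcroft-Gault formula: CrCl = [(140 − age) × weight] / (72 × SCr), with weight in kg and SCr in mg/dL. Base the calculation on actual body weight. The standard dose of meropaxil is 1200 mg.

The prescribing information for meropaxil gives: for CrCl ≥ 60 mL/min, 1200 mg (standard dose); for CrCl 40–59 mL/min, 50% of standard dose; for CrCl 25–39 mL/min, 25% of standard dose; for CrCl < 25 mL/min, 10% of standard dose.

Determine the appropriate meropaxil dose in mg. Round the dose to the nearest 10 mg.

CrCl = (140 − 36) × 59 / (72 × 2.24) = 6136.0 / 161.28 ≈ 38.0 mL/min
CrCl ≈ 38 mL/min → bracket 25–39 mL/min.
25% of 1200 mg = 300 mg

300 mg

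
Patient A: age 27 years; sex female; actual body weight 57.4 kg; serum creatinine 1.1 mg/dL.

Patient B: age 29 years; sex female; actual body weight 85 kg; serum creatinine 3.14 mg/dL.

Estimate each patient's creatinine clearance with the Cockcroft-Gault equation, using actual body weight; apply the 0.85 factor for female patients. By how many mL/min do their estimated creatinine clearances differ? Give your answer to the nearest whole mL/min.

34 mL/min

Patient A: CrCl = (140 − 27) × 57.4 / (72 × 1.1) × 0.85 = 6486.2 / 79.20 × 0.85 ≈ 69.6 mL/min
Patient B: CrCl = (140 − 29) × 85 / (72 × 3.14) × 0.85 = 9435.0 / 226.08 × 0.85 ≈ 35.5 mL/min
|69.6 − 35.5| = 34.1 mL/min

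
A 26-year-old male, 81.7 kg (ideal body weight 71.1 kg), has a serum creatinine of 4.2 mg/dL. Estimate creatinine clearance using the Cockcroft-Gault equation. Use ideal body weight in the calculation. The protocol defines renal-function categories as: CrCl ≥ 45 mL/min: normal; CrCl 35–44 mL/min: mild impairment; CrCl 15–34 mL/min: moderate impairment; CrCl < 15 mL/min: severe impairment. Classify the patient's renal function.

moderate impairment

CrCl = (140 − 26) × 71.1 / (72 × 4.2) = 8105.4 / 302.40 ≈ 26.8 mL/min
27 mL/min falls in the 'moderate impairment' range.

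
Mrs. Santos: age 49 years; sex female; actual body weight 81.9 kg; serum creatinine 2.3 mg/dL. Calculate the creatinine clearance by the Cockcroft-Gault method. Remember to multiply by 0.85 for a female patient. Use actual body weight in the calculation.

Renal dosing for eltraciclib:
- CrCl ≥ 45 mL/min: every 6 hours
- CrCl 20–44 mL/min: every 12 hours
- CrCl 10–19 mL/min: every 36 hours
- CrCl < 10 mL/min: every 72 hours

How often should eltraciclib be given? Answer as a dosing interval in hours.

every 12 hours

CrCl = (140 − 49) × 81.9 / (72 × 2.3) × 0.85 = 7452.9 / 165.60 × 0.85 ≈ 38.3 mL/min
CrCl ≈ 38 mL/min → bracket 20–44 mL/min → every 12 hours.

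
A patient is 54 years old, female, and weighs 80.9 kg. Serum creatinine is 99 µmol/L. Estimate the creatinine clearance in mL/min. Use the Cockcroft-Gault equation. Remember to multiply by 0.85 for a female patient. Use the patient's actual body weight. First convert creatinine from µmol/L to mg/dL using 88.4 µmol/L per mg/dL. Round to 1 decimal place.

SCr = 99 / 88.4 = 1.12 mg/dL
CrCl = (140 − 54) × 80.9 / (72 × 1.12) × 0.85 = 6957.4 / 80.64 × 0.85 ≈ 73.3 mL/min

73.3 mL/min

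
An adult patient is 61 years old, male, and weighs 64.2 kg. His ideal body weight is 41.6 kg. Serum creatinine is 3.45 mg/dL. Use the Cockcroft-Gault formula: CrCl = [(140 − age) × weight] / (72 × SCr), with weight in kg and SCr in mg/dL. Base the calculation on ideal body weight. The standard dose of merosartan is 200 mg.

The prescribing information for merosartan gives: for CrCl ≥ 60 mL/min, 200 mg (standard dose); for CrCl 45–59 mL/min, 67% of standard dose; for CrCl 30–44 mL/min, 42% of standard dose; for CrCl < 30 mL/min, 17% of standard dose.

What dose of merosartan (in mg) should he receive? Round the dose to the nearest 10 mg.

CrCl = (140 − 61) × 41.6 / (72 × 3.45) = 3286.4 / 248.40 ≈ 13.2 mL/min
CrCl ≈ 13 mL/min → bracket < 30 mL/min.
17% of 200 mg = 34 mg → 30 mg

30 mg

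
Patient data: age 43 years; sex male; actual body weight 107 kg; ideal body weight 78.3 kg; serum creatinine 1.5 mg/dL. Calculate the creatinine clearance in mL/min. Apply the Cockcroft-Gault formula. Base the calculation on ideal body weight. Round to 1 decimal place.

70.3 mL/min

CrCl = (140 − 43) × 78.3 / (72 × 1.5) = 7595.1 / 108.00 ≈ 70.3 mL/min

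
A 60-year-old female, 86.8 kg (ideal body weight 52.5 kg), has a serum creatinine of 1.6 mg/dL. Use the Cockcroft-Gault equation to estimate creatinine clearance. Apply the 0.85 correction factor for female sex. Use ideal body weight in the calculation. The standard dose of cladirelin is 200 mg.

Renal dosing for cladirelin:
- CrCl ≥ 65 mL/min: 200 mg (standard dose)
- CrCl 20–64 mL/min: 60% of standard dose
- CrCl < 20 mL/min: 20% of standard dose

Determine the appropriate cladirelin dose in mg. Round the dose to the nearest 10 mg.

CrCl = (140 − 60) × 52.5 / (72 × 1.6) × 0.85 = 4200.0 / 115.20 × 0.85 ≈ 31.0 mL/min
CrCl ≈ 31 mL/min → bracket 20–64 mL/min.
60% of 200 mg = 120 mg

120 mg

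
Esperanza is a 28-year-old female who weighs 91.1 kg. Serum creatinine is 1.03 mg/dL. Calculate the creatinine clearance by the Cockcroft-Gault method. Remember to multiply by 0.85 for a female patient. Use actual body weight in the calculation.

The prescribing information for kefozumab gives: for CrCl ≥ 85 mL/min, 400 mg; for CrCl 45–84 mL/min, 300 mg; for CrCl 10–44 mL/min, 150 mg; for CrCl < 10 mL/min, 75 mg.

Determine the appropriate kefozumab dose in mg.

400 mg

CrCl = (140 − 28) × 91.1 / (72 × 1.03) × 0.85 = 10203.2 / 74.16 × 0.85 ≈ 116.9 mL/min
CrCl ≈ 117 mL/min → bracket ≥ 85 mL/min.
Dose for this bracket: 400 mg.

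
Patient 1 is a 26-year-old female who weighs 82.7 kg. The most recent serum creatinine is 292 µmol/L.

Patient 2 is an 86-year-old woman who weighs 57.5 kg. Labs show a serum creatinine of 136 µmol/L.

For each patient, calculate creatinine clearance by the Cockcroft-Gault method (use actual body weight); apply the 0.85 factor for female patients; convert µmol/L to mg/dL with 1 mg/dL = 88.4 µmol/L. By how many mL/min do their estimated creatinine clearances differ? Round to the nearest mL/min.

10 mL/min

Patient 1: SCr = 292 / 88.4 = 3.303 mg/dL
Patient 1: CrCl = (140 − 26) × 82.7 / (72 × 3.303) × 0.85 = 9427.8 / 237.82 × 0.85 ≈ 33.7 mL/min
Patient 2: SCr = 136 / 88.4 = 1.538 mg/dL
Patient 2: CrCl = (140 − 86) × 57.5 / (72 × 1.538) × 0.85 = 3105.0 / 110.74 × 0.85 ≈ 23.8 mL/min
|33.7 − 23.8| = 9.9 mL/min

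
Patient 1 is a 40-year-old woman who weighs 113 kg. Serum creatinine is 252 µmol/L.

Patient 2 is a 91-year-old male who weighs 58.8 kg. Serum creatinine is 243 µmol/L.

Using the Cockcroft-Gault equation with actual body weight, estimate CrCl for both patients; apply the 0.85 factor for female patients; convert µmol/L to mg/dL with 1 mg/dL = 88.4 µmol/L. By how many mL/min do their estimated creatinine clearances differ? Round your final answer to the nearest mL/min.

Patient 1: SCr = 252 / 88.4 = 2.851 mg/dL
Patient 1: CrCl = (140 − 40) × 113 / (72 × 2.851) × 0.85 = 11300.0 / 205.27 × 0.85 ≈ 46.8 mL/min
Patient 2: SCr = 243 / 88.4 = 2.749 mg/dL
Patient 2: CrCl = (140 − 91) × 58.8 / (72 × 2.749) = 2881.2 / 197.93 ≈ 14.6 mL/min
|46.8 − 14.6| = 32.2 mL/min

32 mL/min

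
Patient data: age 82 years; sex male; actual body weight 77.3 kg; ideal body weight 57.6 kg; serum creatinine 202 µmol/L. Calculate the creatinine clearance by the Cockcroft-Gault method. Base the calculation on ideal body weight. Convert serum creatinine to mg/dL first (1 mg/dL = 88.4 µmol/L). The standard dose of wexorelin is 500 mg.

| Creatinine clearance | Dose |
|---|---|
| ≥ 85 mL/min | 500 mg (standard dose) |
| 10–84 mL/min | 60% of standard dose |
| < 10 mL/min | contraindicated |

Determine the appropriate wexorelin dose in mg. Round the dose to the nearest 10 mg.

300 mg

SCr = 202 / 88.4 = 2.285 mg/dL
CrCl = (140 − 82) × 57.6 / (72 × 2.285) = 3340.8 / 164.52 ≈ 20.3 mL/min
CrCl ≈ 20 mL/min → bracket 10–84 mL/min.
60% of 500 mg = 300 mg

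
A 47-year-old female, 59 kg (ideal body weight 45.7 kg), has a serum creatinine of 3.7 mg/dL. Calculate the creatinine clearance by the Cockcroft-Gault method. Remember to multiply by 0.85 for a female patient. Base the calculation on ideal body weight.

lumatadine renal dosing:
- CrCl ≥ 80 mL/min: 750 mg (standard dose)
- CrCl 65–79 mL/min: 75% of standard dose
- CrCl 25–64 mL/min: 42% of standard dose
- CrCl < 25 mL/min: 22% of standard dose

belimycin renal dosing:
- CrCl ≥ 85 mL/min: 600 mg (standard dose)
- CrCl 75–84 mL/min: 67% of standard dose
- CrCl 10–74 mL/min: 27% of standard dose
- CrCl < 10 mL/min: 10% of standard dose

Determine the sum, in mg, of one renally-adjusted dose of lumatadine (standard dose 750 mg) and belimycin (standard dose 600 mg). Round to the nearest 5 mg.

325 mg

CrCl = (140 − 47) × 45.7 / (72 × 3.7) × 0.85 = 4250.1 / 266.40 × 0.85 ≈ 13.6 mL/min
CrCl ≈ 14 mL/min.
lumatadine: < 25 mL/min → 22% of 750 mg = 165 mg.
belimycin: 10–74 mL/min → 27% of 600 mg = 162 mg.
Total = 165 + 162 = 327 mg.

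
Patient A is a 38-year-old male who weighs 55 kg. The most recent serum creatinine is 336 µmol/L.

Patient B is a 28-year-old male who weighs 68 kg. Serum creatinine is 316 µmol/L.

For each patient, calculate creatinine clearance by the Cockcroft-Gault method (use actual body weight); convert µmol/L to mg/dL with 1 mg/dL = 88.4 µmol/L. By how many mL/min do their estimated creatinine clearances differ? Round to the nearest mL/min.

Patient A: SCr = 336 / 88.4 = 3.801 mg/dL
Patient A: CrCl = (140 − 38) × 55 / (72 × 3.801) = 5610.0 / 273.67 ≈ 20.5 mL/min
Patient B: SCr = 316 / 88.4 = 3.575 mg/dL
Patient B: CrCl = (140 − 28) × 68 / (72 × 3.575) = 7616.0 / 257.40 ≈ 29.6 mL/min
|20.5 − 29.6| = 9.1 mL/min

9 mL/min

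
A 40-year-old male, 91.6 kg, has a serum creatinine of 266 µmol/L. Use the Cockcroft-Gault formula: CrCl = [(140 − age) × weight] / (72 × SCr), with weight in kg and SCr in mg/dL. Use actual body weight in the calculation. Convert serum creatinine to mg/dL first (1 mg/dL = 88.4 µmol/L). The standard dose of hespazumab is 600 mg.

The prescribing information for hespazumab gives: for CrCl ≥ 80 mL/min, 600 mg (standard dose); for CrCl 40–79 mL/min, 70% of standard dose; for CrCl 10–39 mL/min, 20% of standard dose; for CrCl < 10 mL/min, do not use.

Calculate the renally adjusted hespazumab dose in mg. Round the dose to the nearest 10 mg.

SCr = 266 / 88.4 = 3.009 mg/dL
CrCl = (140 − 40) × 91.6 / (72 × 3.009) = 9160.0 / 216.65 ≈ 42.3 mL/min
CrCl ≈ 42 mL/min → bracket 40–79 mL/min.
70% of 600 mg = 420 mg

420 mg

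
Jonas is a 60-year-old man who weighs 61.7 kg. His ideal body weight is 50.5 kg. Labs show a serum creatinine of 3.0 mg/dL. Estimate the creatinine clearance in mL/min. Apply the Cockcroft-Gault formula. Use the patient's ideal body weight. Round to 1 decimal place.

CrCl = (140 − 60) × 50.5 / (72 × 3) = 4040.0 / 216.00 ≈ 18.7 mL/min

18.7 mL/min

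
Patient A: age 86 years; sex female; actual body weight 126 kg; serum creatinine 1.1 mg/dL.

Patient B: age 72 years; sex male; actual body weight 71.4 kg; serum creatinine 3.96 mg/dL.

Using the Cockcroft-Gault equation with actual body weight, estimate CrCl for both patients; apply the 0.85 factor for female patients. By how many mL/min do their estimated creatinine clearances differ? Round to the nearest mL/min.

Patient A: CrCl = (140 − 86) × 126 / (72 × 1.1) × 0.85 = 6804.0 / 79.20 × 0.85 ≈ 73.0 mL/min
Patient B: CrCl = (140 − 72) × 71.4 / (72 × 3.96) = 4855.2 / 285.12 ≈ 17.0 mL/min
|73.0 − 17.0| = 56.0 mL/min

56 mL/min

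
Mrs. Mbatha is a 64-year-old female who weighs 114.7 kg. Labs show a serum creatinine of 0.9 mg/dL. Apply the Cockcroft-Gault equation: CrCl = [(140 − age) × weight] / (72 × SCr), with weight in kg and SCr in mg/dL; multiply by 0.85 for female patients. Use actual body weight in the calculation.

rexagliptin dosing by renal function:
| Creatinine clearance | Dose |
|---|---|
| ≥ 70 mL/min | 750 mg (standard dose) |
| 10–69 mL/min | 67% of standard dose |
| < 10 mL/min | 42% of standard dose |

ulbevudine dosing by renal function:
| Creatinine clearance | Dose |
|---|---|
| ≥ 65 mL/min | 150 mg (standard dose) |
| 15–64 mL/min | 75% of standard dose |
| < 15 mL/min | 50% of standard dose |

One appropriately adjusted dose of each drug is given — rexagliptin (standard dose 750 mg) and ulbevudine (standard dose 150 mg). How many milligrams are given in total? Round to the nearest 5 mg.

CrCl = (140 − 64) × 114.7 / (72 × 0.9) × 0.85 = 8717.2 / 64.80 × 0.85 ≈ 114.3 mL/min
CrCl ≈ 114 mL/min.
rexagliptin: ≥ 70 mL/min → 100% of 750 mg = 750 mg.
ulbevudine: ≥ 65 mL/min → 100% of 150 mg = 150 mg.
Total = 750 + 150 = 900 mg.

900 mg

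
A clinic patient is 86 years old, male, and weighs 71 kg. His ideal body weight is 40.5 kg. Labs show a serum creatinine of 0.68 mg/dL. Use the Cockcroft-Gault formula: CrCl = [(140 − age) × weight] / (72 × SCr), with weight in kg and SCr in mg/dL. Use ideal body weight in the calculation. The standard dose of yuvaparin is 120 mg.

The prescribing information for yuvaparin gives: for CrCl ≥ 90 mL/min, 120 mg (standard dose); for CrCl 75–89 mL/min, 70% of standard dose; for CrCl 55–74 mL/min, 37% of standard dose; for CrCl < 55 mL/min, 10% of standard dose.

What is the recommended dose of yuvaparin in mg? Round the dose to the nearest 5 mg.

10 mg

CrCl = (140 − 86) × 40.5 / (72 × 0.68) = 2187.0 / 48.96 ≈ 44.7 mL/min
CrCl ≈ 45 mL/min → bracket < 55 mL/min.
10% of 120 mg = 12 mg → 10 mg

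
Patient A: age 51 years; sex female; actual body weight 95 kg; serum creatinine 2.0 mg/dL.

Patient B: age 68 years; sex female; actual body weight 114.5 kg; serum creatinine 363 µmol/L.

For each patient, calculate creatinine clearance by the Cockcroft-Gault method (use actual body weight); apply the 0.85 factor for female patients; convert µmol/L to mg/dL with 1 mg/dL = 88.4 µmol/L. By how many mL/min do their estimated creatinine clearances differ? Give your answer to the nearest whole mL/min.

26 mL/min

Patient A: CrCl = (140 − 51) × 95 / (72 × 2) × 0.85 = 8455.0 / 144.00 × 0.85 ≈ 49.9 mL/min
Patient B: SCr = 363 / 88.4 = 4.106 mg/dL
Patient B: CrCl = (140 − 68) × 114.5 / (72 × 4.106) × 0.85 = 8244.0 / 295.63 × 0.85 ≈ 23.7 mL/min
|49.9 − 23.7| = 26.2 mL/min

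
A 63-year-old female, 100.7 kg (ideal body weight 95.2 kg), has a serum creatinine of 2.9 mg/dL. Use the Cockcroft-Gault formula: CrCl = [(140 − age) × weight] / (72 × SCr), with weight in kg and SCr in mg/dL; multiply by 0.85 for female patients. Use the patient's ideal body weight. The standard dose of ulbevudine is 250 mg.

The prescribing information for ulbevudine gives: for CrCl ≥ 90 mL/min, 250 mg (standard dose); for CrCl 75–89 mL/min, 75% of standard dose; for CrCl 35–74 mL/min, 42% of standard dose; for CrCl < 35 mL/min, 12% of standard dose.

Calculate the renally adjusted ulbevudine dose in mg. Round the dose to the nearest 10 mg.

30 mg

CrCl = (140 − 63) × 95.2 / (72 × 2.9) × 0.85 = 7330.4 / 208.80 × 0.85 ≈ 29.8 mL/min
CrCl ≈ 30 mL/min → bracket < 35 mL/min.
12% of 250 mg = 30 mg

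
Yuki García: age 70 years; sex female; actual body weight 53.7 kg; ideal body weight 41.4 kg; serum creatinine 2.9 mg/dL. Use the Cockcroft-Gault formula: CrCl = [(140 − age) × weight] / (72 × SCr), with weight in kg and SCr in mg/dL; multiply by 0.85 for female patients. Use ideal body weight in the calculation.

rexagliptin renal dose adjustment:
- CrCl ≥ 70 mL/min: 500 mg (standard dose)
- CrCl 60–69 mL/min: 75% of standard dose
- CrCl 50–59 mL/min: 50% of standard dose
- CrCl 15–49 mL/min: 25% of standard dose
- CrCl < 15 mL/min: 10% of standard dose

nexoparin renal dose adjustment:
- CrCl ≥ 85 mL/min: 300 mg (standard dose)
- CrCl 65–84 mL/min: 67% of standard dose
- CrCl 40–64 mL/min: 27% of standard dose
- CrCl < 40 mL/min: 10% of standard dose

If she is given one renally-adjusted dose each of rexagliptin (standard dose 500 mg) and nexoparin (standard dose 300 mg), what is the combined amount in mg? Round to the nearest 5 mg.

CrCl = (140 − 70) × 41.4 / (72 × 2.9) × 0.85 = 2898.0 / 208.80 × 0.85 ≈ 11.8 mL/min
CrCl ≈ 12 mL/min.
rexagliptin: < 15 mL/min → 10% of 500 mg = 50 mg.
nexoparin: < 40 mL/min → 10% of 300 mg = 30 mg.
Total = 50 + 30 = 80 mg.

80 mg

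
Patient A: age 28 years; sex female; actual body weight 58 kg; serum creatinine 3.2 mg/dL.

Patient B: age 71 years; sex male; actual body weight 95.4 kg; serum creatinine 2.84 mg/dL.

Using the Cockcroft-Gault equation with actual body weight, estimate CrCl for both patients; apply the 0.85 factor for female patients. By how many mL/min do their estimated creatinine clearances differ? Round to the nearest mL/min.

8 mL/min

Patient A: CrCl = (140 − 28) × 58 / (72 × 3.2) × 0.85 = 6496.0 / 230.40 × 0.85 ≈ 24.0 mL/min
Patient B: CrCl = (140 − 71) × 95.4 / (72 × 2.84) = 6582.6 / 204.48 ≈ 32.2 mL/min
|24.0 − 32.2| = 8.2 mL/min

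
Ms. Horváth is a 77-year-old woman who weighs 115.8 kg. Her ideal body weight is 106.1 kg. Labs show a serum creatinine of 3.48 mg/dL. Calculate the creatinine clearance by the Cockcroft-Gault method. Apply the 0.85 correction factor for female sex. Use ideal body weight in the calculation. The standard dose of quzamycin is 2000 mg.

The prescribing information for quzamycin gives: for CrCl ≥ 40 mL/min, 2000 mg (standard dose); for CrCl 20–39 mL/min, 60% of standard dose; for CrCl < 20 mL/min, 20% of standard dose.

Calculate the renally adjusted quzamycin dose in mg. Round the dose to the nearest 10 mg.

CrCl = (140 − 77) × 106.1 / (72 × 3.48) × 0.85 = 6684.3 / 250.56 × 0.85 ≈ 22.7 mL/min
CrCl ≈ 23 mL/min → bracket 20–39 mL/min.
60% of 2000 mg = 1200 mg

1200 mg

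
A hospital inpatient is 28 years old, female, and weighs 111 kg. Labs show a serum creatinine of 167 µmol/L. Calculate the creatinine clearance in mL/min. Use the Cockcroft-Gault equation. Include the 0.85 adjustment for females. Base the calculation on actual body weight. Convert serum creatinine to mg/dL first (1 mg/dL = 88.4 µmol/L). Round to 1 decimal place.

SCr = 167 / 88.4 = 1.889 mg/dL
CrCl = (140 − 28) × 111 / (72 × 1.889) × 0.85 = 12432.0 / 136.01 × 0.85 ≈ 77.7 mL/min

77.7 mL/min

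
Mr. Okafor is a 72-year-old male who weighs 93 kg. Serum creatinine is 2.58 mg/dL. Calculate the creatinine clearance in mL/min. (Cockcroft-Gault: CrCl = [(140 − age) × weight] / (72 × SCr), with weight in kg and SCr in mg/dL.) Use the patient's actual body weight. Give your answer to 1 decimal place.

CrCl = (140 − 72) × 93 / (72 × 2.58) = 6324.0 / 185.76 ≈ 34.0 mL/min

34.0 mL/min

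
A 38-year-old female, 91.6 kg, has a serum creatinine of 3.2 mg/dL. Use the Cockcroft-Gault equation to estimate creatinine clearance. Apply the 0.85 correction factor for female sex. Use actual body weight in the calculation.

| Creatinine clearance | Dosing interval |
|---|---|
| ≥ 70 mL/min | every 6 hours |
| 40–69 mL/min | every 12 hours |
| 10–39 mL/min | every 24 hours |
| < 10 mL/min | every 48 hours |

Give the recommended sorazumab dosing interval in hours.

CrCl = (140 − 38) × 91.6 / (72 × 3.2) × 0.85 = 9343.2 / 230.40 × 0.85 ≈ 34.5 mL/min
CrCl ≈ 34 mL/min → bracket 10–39 mL/min → every 24 hours.

every 24 hours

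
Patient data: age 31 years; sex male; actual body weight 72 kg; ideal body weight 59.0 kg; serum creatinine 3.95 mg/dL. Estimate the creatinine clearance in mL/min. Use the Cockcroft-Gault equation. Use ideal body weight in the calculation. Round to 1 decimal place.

22.6 mL/min

CrCl = (140 − 31) × 59 / (72 × 3.95) = 6431.0 / 284.40 ≈ 22.6 mL/min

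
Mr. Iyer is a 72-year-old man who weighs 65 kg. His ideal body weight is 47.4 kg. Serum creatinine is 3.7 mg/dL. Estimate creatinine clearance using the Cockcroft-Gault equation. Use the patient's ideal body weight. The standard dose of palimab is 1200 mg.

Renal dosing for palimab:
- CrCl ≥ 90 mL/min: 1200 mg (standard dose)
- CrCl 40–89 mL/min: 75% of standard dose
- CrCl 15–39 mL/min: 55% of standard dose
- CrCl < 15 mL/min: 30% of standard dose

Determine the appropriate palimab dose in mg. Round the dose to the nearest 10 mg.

CrCl = (140 − 72) × 47.4 / (72 × 3.7) = 3223.2 / 266.40 ≈ 12.1 mL/min
CrCl ≈ 12 mL/min → bracket < 15 mL/min.
30% of 1200 mg = 360 mg

360 mg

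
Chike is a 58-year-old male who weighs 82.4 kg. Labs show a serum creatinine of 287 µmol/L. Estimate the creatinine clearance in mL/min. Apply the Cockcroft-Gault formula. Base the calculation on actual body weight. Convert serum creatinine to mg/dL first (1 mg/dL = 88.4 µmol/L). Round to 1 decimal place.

SCr = 287 / 88.4 = 3.247 mg/dL
CrCl = (140 − 58) × 82.4 / (72 × 3.247) = 6756.8 / 233.78 ≈ 28.9 mL/min

28.9 mL/min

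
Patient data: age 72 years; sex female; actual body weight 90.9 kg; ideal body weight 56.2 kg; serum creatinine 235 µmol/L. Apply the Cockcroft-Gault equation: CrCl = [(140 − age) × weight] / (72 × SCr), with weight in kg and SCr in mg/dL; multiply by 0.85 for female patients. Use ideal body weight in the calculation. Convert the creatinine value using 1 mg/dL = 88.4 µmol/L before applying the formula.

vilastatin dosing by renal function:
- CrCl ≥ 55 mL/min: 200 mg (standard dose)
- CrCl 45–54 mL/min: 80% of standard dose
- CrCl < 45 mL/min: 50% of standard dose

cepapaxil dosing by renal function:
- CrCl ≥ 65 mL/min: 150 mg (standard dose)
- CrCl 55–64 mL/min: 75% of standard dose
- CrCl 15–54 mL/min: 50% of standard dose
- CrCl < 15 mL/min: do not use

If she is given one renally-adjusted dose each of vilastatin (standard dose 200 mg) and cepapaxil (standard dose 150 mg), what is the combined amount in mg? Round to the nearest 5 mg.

175 mg

SCr = 235 / 88.4 = 2.658 mg/dL
CrCl = (140 − 72) × 56.2 / (72 × 2.658) × 0.85 = 3821.6 / 191.38 × 0.85 ≈ 17.0 mL/min
CrCl ≈ 17 mL/min.
vilastatin: < 45 mL/min → 50% of 200 mg = 100 mg.
cepapaxil: 15–54 mL/min → 50% of 150 mg = 75 mg.
Total = 100 + 75 = 175 mg.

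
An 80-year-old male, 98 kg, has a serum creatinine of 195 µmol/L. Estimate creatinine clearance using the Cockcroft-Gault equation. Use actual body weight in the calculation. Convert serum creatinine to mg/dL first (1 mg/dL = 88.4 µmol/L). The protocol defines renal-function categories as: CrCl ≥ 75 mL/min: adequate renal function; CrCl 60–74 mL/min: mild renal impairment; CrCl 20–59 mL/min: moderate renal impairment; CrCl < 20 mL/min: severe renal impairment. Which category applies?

SCr = 195 / 88.4 = 2.206 mg/dL
CrCl = (140 − 80) × 98 / (72 × 2.206) = 5880.0 / 158.83 ≈ 37.0 mL/min
37 mL/min falls in the 'moderate renal impairment' range.

moderate renal impairment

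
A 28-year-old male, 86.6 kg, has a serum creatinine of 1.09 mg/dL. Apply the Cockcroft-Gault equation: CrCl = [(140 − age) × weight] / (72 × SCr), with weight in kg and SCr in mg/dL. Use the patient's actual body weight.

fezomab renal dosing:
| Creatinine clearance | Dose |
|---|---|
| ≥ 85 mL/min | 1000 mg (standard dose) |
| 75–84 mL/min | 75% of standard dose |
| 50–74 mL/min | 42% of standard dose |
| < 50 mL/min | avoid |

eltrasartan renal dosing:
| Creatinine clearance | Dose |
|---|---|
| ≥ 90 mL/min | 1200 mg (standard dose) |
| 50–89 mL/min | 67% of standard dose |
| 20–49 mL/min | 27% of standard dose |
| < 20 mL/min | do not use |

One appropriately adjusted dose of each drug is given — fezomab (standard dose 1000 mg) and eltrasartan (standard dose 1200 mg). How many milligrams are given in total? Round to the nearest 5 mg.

2200 mg

CrCl = (140 − 28) × 86.6 / (72 × 1.09) = 9699.2 / 78.48 ≈ 123.6 mL/min
CrCl ≈ 124 mL/min.
fezomab: ≥ 85 mL/min → 100% of 1000 mg = 1000 mg.
eltrasartan: ≥ 90 mL/min → 100% of 1200 mg = 1200 mg.
Total = 1000 + 1200 = 2200 mg.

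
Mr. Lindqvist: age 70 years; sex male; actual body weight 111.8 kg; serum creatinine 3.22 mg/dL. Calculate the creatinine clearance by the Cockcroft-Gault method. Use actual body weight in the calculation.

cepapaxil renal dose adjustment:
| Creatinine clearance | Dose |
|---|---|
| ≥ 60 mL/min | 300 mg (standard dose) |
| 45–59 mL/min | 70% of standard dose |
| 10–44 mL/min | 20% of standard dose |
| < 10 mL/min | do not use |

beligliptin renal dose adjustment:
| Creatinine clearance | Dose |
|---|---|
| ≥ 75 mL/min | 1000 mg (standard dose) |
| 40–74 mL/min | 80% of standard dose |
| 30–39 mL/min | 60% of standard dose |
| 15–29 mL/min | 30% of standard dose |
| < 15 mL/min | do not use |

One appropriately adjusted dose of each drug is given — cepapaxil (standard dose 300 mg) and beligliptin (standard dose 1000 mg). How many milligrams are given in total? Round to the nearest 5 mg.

CrCl = (140 − 70) × 111.8 / (72 × 3.22) = 7826.0 / 231.84 ≈ 33.8 mL/min
CrCl ≈ 34 mL/min.
cepapaxil: 10–44 mL/min → 20% of 300 mg = 60 mg.
beligliptin: 30–39 mL/min → 60% of 1000 mg = 600 mg.
Total = 60 + 600 = 660 mg.

660 mg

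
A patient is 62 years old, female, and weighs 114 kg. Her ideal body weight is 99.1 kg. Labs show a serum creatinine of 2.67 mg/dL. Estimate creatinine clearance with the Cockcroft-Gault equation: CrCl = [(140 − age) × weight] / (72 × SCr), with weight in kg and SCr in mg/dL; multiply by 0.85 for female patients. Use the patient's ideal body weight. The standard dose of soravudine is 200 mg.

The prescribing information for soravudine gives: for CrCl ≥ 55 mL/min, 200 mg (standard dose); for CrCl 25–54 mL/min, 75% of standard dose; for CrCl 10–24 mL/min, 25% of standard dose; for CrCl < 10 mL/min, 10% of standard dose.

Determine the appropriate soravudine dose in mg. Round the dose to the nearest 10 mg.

150 mg

CrCl = (140 − 62) × 99.1 / (72 × 2.67) × 0.85 = 7729.8 / 192.24 × 0.85 ≈ 34.2 mL/min
CrCl ≈ 34 mL/min → bracket 25–54 mL/min.
75% of 200 mg = 150 mg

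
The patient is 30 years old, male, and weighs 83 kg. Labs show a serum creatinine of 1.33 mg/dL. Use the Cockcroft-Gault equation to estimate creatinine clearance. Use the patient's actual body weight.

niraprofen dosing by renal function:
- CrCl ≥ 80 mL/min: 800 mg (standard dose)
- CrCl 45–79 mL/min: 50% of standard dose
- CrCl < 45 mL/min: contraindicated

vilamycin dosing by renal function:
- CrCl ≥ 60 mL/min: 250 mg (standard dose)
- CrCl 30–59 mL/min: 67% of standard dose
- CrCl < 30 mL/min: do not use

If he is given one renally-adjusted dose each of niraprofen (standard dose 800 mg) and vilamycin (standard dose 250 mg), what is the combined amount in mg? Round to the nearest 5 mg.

1050 mg

CrCl = (140 − 30) × 83 / (72 × 1.33) = 9130.0 / 95.76 ≈ 95.3 mL/min
CrCl ≈ 95 mL/min.
niraprofen: ≥ 80 mL/min → 100% of 800 mg = 800 mg.
vilamycin: ≥ 60 mL/min → 100% of 250 mg = 250 mg.
Total = 800 + 250 = 1050 mg.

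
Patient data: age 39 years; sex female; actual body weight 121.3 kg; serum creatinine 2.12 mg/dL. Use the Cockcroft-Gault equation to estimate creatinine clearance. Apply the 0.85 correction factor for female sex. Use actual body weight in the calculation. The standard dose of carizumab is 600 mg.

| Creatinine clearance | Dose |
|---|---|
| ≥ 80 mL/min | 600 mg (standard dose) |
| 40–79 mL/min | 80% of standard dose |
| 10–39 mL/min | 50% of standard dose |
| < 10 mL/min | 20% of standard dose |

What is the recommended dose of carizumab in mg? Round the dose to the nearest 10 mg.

CrCl = (140 − 39) × 121.3 / (72 × 2.12) × 0.85 = 12251.3 / 152.64 × 0.85 ≈ 68.2 mL/min
CrCl ≈ 68 mL/min → bracket 40–79 mL/min.
80% of 600 mg = 480 mg

480 mg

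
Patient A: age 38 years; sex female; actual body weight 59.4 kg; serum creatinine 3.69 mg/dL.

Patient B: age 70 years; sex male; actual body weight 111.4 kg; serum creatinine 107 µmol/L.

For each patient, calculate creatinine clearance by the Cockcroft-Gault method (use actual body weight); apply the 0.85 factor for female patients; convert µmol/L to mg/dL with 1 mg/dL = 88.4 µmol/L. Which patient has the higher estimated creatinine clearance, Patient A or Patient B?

Patient A: CrCl = (140 − 38) × 59.4 / (72 × 3.69) × 0.85 = 6058.8 / 265.68 × 0.85 ≈ 19.4 mL/min
Patient B: SCr = 107 / 88.4 = 1.21 mg/dL
Patient B: CrCl = (140 − 70) × 111.4 / (72 × 1.21) = 7798.0 / 87.12 ≈ 89.5 mL/min
19.4 vs 89.5 mL/min → Patient B is higher.

Patient B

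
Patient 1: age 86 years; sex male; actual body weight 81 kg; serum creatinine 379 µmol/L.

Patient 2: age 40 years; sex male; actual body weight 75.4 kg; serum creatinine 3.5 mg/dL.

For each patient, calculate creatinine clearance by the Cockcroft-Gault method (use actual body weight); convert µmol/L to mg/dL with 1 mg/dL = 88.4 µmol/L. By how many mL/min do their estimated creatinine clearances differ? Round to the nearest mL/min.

Patient 1: SCr = 379 / 88.4 = 4.287 mg/dL
Patient 1: CrCl = (140 − 86) × 81 / (72 × 4.287) = 4374.0 / 308.66 ≈ 14.2 mL/min
Patient 2: CrCl = (140 − 40) × 75.4 / (72 × 3.5) = 7540.0 / 252.00 ≈ 29.9 mL/min
|14.2 − 29.9| = 15.7 mL/min

16 mL/min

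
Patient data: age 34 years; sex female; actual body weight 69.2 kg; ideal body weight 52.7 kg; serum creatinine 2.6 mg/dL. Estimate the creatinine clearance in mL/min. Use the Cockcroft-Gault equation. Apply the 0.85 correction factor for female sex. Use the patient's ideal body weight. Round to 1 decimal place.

CrCl = (140 − 34) × 52.7 / (72 × 2.6) × 0.85 = 5586.2 / 187.20 × 0.85 ≈ 25.4 mL/min

25.4 mL/min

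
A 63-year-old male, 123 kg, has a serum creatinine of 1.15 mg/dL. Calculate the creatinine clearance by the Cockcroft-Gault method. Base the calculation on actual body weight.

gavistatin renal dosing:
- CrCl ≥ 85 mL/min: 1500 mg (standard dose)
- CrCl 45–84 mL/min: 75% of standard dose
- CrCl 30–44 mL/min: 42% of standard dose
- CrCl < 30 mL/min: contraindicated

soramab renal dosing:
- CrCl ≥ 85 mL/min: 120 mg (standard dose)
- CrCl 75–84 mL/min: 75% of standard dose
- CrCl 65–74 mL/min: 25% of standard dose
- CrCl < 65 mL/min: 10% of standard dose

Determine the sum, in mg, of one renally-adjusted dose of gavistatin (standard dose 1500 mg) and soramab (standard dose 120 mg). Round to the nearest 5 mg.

CrCl = (140 − 63) × 123 / (72 × 1.15) = 9471.0 / 82.80 ≈ 114.4 mL/min
CrCl ≈ 114 mL/min.
gavistatin: ≥ 85 mL/min → 100% of 1500 mg = 1500 mg.
soramab: ≥ 85 mL/min → 100% of 120 mg = 120 mg.
Total = 1500 + 120 = 1620 mg.

1620 mg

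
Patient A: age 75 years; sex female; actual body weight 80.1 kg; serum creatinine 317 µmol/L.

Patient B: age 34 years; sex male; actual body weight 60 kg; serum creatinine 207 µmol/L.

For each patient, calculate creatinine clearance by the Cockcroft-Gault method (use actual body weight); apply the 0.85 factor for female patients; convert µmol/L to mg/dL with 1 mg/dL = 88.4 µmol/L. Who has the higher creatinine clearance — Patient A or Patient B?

Patient A: SCr = 317 / 88.4 = 3.586 mg/dL
Patient A: CrCl = (140 − 75) × 80.1 / (72 × 3.586) × 0.85 = 5206.5 / 258.19 × 0.85 ≈ 17.1 mL/min
Patient B: SCr = 207 / 88.4 = 2.342 mg/dL
Patient B: CrCl = (140 − 34) × 60 / (72 × 2.342) = 6360.0 / 168.62 ≈ 37.7 mL/min
17.1 vs 37.7 mL/min → Patient B is higher.

Patient B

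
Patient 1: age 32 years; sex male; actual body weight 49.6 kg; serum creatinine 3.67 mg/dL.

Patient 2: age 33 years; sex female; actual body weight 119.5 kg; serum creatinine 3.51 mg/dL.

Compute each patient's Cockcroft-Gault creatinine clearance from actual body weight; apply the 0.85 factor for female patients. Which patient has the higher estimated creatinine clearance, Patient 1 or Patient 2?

Patient 2

Patient 1: CrCl = (140 − 32) × 49.6 / (72 × 3.67) = 5356.8 / 264.24 ≈ 20.3 mL/min
Patient 2: CrCl = (140 − 33) × 119.5 / (72 × 3.51) × 0.85 = 12786.5 / 252.72 × 0.85 ≈ 43.0 mL/min
20.3 vs 43.0 mL/min → Patient 2 is higher.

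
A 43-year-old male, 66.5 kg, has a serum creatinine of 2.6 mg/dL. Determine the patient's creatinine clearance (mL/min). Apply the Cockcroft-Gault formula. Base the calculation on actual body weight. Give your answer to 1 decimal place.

34.5 mL/min

CrCl = (140 − 43) × 66.5 / (72 × 2.6) = 6450.5 / 187.20 ≈ 34.5 mL/min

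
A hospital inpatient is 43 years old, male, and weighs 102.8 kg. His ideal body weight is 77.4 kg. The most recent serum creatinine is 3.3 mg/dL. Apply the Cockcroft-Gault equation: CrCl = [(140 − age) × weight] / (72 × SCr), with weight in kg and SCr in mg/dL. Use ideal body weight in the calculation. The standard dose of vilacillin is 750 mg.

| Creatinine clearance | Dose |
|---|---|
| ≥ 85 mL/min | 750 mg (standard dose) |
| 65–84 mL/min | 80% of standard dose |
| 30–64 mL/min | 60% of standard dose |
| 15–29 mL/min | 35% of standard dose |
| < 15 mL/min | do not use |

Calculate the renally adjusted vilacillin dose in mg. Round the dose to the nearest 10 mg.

CrCl = (140 − 43) × 77.4 / (72 × 3.3) = 7507.8 / 237.60 ≈ 31.6 mL/min
CrCl ≈ 32 mL/min → bracket 30–64 mL/min.
60% of 750 mg = 450 mg

450 mg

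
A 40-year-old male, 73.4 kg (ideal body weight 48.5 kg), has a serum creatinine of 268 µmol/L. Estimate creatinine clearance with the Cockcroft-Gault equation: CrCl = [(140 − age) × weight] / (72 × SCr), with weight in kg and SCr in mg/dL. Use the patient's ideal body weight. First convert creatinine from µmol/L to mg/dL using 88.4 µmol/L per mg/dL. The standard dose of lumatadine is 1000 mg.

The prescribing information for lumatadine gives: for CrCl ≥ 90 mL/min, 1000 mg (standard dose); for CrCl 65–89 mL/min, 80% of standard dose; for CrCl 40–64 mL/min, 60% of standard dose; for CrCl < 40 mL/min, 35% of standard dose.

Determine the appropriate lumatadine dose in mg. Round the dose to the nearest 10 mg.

SCr = 268 / 88.4 = 3.032 mg/dL
CrCl = (140 − 40) × 48.5 / (72 × 3.032) = 4850.0 / 218.30 ≈ 22.2 mL/min
CrCl ≈ 22 mL/min → bracket < 40 mL/min.
35% of 1000 mg = 350 mg

350 mg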